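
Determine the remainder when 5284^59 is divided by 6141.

475

59 in binary is 111011, i.e. 59 = 32 + 16 + 8 + 2 + 1.
5284^1 ≡ 5284 (mod 6141)
5284^2 ≡ 5284^2 = 27920656 ≡ 3670 (mod 6141)
5284^4 ≡ 3670^2 = 13468900 ≡ 1687 (mod 6141)
5284^8 ≡ 1687^2 = 2845969 ≡ 2686 (mod 6141)
5284^16 ≡ 2686^2 = 7214596 ≡ 5062 (mod 6141)
5284^32 ≡ 5062^2 = 25623844 ≡ 3592 (mod 6141)
5284^59 = 5284^32 × 5284^16 × 5284^8 × 5284^2 × 5284^1 ≡ 3592 × 5062 × 2686 × 3670 × 5284 (mod 6141).
Accumulate the product:
3592 × 5062 = 18182704 ≡ 5344
5344 × 2686 = 14353984 ≡ 2467
2467 × 3670 = 9053890 ≡ 2056
2056 × 5284 = 10863904 ≡ 475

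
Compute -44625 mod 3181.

3090

-44625 = -15·3181 + 3090, so -44625 ≡ 3090 (mod 3181).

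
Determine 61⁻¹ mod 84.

By the extended Euclidean algorithm:
84 = 1×61 + 23
61 = 2×23 + 15
23 = 1×15 + 8
15 = 1×8 + 7
8 = 1×7 + 1
7 = 7×1 + 0
gcd(61, 84) = 1, so the inverse exists.
Back-substitute for 1:
1 = 1×8 − 1×7
  = −1×15 + 2×8
  = 2×23 − 3×15
  = −3×61 + 8×23
  = 8×84 − 11×61
So 61⁻¹ ≡ −11 ≡ 73 (mod 84).

73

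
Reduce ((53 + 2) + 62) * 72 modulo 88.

64

53 + 2 = 55
55 + 62 = 117 ≡ 29 (mod 88)
29 * 72 = 2088 ≡ 64 (mod 88)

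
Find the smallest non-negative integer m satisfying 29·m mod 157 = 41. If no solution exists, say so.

gcd(29, 157) = 1, so a unique solution mod 157 exists.
29⁻¹ ≡ 65 (mod 157).
m ≡ 65·41 ≡ 153 (mod 157).

153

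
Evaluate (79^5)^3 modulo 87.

(79)^5 ≡ 31 (mod 87)
(31)^3 ≡ 37 (mod 87)

37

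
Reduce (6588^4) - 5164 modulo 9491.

2470

(6588)^4 ≡ 7634 (mod 9491)
7634 - 5164 = 2470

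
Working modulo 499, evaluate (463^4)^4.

186

(463)^4 ≡ 481 (mod 499)
(481)^4 ≡ 186 (mod 499)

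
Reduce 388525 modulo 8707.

388525 = 44×8707 + 5417, so 388525 ≡ 5417 (mod 8707).

5417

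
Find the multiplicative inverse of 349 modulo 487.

487 = 1*349 + 138
349 = 2*138 + 73
138 = 1*73 + 65
73 = 1*65 + 8
65 = 8*8 + 1
8 = 8*1 + 0
gcd(349, 487) = 1, so the inverse exists.
Bézout: 1 = 43*487 − 60*349.
So 349⁻¹ ≡ −60 ≡ 427 (mod 487).

427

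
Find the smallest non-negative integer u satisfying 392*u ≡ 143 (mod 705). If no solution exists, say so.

gcd(392, 705) = 1, so a unique solution mod 705 exists.
392⁻¹ ≡ 473 (mod 705).
u ≡ 473*143 ≡ 664 (mod 705).

664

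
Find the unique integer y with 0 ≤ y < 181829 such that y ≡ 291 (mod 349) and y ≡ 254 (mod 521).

349⁻¹ mod 521: 349*209 ≡ 1 (mod 521), so 349⁻¹ ≡ 209.
y = 291 + 349*((254 − 291)*209 mod 521) = 291 + 349*82 = 28909.

28909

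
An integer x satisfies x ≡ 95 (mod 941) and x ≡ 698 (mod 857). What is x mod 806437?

941⁻¹ mod 857: 941*806 ≡ 1 (mod 857), so 941⁻¹ ≡ 806.
x = 95 + 941*((698 − 95)*806 mod 857) = 95 + 941*99 = 93254.

93254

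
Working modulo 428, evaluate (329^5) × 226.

98

(329)^5 ≡ 133 (mod 428)
133 × 226 = 30058 ≡ 98 (mod 428)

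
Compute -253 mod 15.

2

-253 = -17×15 + 2, so -253 ≡ 2 (mod 15).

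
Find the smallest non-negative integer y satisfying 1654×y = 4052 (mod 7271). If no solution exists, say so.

gcd(1654, 7271) = 1, so a unique solution mod 7271 exists.
1654⁻¹ ≡ 1543 (mod 7271).
y ≡ 1543×4052 ≡ 6447 (mod 7271).

6447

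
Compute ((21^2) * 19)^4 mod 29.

(21)^2 ≡ 6 (mod 29)
6 * 19 = 114 ≡ 27 (mod 29)
(27)^4 ≡ 16 (mod 29)

16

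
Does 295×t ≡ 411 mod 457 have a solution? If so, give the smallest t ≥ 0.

gcd(295, 457) = 1, so a unique solution mod 457 exists.
295⁻¹ ≡ 189 (mod 457).
t ≡ 189×411 ≡ 446 (mod 457).

446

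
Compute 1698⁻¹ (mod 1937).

Run the extended Euclidean algorithm:
1937 = 1×1698 + 239
1698 = 7×239 + 25
239 = 9×25 + 14
25 = 1×14 + 11
14 = 1×11 + 3
11 = 3×3 + 2
3 = 1×2 + 1
2 = 2×1 + 0
gcd(1698, 1937) = 1, so the inverse exists.
Bézout: 1 = 611×1937 − 697×1698.
So 1698⁻¹ ≡ −697 ≡ 1240 (mod 1937).

1240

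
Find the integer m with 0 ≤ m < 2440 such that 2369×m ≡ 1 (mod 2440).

1409

Run the extended Euclidean algorithm:
2440 = 1*2369 + 71
2369 = 33*71 + 26
71 = 2*26 + 19
26 = 1*19 + 7
19 = 2*7 + 5
7 = 1*5 + 2
5 = 2*2 + 1
2 = 2*1 + 0
gcd(2369, 2440) = 1, so the inverse exists.
Back-substitute for 1:
1 = 1*5 − 2*2
  = −2*7 + 3*5
  = 3*19 − 8*7
  = −8*26 + 11*19
  = 11*71 − 30*26
  = −30*2369 + 1001*71
  = 1001*2440 − 1031*2369
So 2369⁻¹ ≡ −1031 ≡ 1409 (mod 2440).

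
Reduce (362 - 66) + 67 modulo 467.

362 - 66 = 296
296 + 67 = 363

363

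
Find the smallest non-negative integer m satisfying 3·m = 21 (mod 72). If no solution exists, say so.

gcd(3, 72) = 3, and 3 | 21, so solutions exist.
Divide through by 3: 1·m mod 24 = 7.
1⁻¹ ≡ 1 (mod 24).
m ≡ 1·7 ≡ 7 (mod 24).
The smallest non-negative solution is m = 7.

7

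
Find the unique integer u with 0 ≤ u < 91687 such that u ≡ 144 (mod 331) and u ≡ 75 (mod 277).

55752

331⁻¹ mod 277: 331×118 ≡ 1 (mod 277), so 331⁻¹ ≡ 118.
u = 144 + 331×((75 − 144)×118 mod 277) = 144 + 331×168 = 55752.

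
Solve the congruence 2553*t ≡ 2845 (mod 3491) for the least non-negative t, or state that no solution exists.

gcd(2553, 3491) = 1, so a unique solution mod 3491 exists.
2553⁻¹ ≡ 428 (mod 3491).
t ≡ 428*2845 ≡ 2792 (mod 3491).

2792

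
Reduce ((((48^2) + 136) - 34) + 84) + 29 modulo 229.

0

(48)^2 ≡ 14 (mod 229)
14 + 136 = 150
150 - 34 = 116
116 + 84 = 200
200 + 29 = 229 ≡ 0 (mod 229)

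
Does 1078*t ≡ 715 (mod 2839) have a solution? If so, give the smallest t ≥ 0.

gcd(1078, 2839) = 1, so a unique solution mod 2839 exists.
1078⁻¹ ≡ 345 (mod 2839).
t ≡ 345*715 ≡ 2521 (mod 2839).

2521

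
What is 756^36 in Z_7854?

756^1 ≡ 756 (mod 7854)
756^2 ≡ 756^2 = 571536 ≡ 6048 (mod 7854)
756^4 ≡ 6048^2 = 36578304 ≡ 2226 (mod 7854)
756^8 ≡ 2226^2 = 4955076 ≡ 7056 (mod 7854)
756^16 ≡ 7056^2 = 49787136 ≡ 630 (mod 7854)
756^32 ≡ 630^2 = 396900 ≡ 4200 (mod 7854)
756^36 = 756^32 · 756^4 ≡ 4200 · 2226 (mod 7854).
4200 · 2226 = 9349200 ≡ 2940 (mod 7854).

2940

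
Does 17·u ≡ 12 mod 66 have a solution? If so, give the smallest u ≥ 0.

gcd(17, 66) = 1, so a unique solution mod 66 exists.
17⁻¹ ≡ 35 (mod 66).
u ≡ 35·12 ≡ 24 (mod 66).

24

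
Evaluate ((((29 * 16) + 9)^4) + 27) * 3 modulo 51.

29 * 16 = 464 ≡ 5 (mod 51)
5 + 9 = 14
(14)^4 ≡ 13 (mod 51)
13 + 27 = 40
40 * 3 = 120 ≡ 18 (mod 51)

18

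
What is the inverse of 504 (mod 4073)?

Run the extended Euclidean algorithm:
4073 = 8·504 + 41
504 = 12·41 + 12
41 = 3·12 + 5
12 = 2·5 + 2
5 = 2·2 + 1
2 = 2·1 + 0
gcd(504, 4073) = 1, so the inverse exists.
Bézout: 1 = 209·4073 − 1689·504.
So 504⁻¹ ≡ −1689 ≡ 2384 (mod 4073).

2384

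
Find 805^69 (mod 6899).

3117

Compute successive squares:
69 in binary is 1000101, i.e. 69 = 64 + 4 + 1.
805^1 ≡ 805 (mod 6899)
805^2 ≡ 805^2 = 648025 ≡ 6418 (mod 6899)
805^4 ≡ 6418^2 = 41190724 ≡ 3694 (mod 6899)
805^8 ≡ 3694^2 = 13645636 ≡ 6313 (mod 6899)
805^16 ≡ 6313^2 = 39853969 ≡ 5345 (mod 6899)
805^32 ≡ 5345^2 = 28569025 ≡ 266 (mod 6899)
805^64 ≡ 266^2 = 70756 ≡ 1766 (mod 6899)
805^69 = 805^64 * 805^4 * 805^1 ≡ 1766 * 3694 * 805 (mod 6899).
Accumulate the product:
1766 * 3694 = 6523604 ≡ 4049
4049 * 805 = 3259445 ≡ 3117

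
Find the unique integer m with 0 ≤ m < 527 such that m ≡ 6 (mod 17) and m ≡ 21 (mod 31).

17⁻¹ mod 31: 17*11 ≡ 1 (mod 31), so 17⁻¹ ≡ 11.
m = 6 + 17*((21 − 6)*11 mod 31) = 6 + 17*10 = 176.

176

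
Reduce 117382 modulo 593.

561

117382 = 197×593 + 561, so 117382 ≡ 561 (mod 593).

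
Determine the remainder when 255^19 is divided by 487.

255

19 in binary is 10011, i.e. 19 = 16 + 2 + 1.
255^1 ≡ 255 (mod 487)
255^2 ≡ 255^2 = 65025 ≡ 254 (mod 487)
255^4 ≡ 254^2 = 64516 ≡ 232 (mod 487)
255^8 ≡ 232^2 = 53824 ≡ 254 (mod 487)
255^16 ≡ 254^2 = 64516 ≡ 232 (mod 487)
255^19 = 255^16 × 255^2 × 255^1 ≡ 232 × 254 × 255 (mod 487).
Accumulate the product:
232 × 254 = 58928 ≡ 1
1 × 255 = 255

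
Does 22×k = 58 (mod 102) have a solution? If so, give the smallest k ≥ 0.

49

gcd(22, 102) = 2, and 2 | 58, so solutions exist.
Divide through by 2: 11×k mod 51 = 29.
11⁻¹ ≡ 14 (mod 51).
k ≡ 14×29 ≡ 49 (mod 51).
The smallest non-negative solution is k = 49.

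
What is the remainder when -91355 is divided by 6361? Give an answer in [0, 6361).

-91355 = -15×6361 + 4060, so -91355 ≡ 4060 (mod 6361).

4060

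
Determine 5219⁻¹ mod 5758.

By the extended Euclidean algorithm:
5758 = 1·5219 + 539
5219 = 9·539 + 368
539 = 1·368 + 171
368 = 2·171 + 26
171 = 6·26 + 15
26 = 1·15 + 11
15 = 1·11 + 4
11 = 2·4 + 3
4 = 1·3 + 1
3 = 3·1 + 0
gcd(5219, 5758) = 1, so the inverse exists.
Back-substitute for 1:
1 = 1·4 − 1·3
  = −1·11 + 3·4
  = 3·15 − 4·11
  = −4·26 + 7·15
  = 7·171 − 46·26
  = −46·368 + 99·171
  = 99·539 − 145·368
  = −145·5219 + 1404·539
  = 1404·5758 − 1549·5219
So 5219⁻¹ ≡ −1549 ≡ 4209 (mod 5758).

4209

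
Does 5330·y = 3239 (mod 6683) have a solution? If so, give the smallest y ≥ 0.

gcd(5330, 6683) = 41, and 41 | 3239, so solutions exist.
Divide through by 41: 130·y ≡ 79 mod 163.
130⁻¹ ≡ 79 (mod 163).
y ≡ 79·79 ≡ 47 (mod 163).
The smallest non-negative solution is y = 47.

47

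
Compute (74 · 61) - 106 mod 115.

38

74 · 61 = 4514 ≡ 29 (mod 115)
29 - 106 = -77 ≡ 38 (mod 115)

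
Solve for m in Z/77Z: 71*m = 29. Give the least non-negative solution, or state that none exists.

8

gcd(71, 77) = 1, so a unique solution mod 77 exists.
71⁻¹ ≡ 64 (mod 77).
m ≡ 64*29 ≡ 8 (mod 77).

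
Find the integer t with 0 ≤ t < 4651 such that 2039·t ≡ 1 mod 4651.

4651 = 2×2039 + 573
2039 = 3×573 + 320
573 = 1×320 + 253
320 = 1×253 + 67
253 = 3×67 + 52
67 = 1×52 + 15
52 = 3×15 + 7
15 = 2×7 + 1
7 = 7×1 + 0
gcd(2039, 4651) = 1, so the inverse exists.
Bézout: 1 = −274×4651 + 625×2039.
So 2039⁻¹ ≡ 625 (mod 4651).

625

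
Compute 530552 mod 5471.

5336

530552 = 96×5471 + 5336, so 530552 ≡ 5336 (mod 5471).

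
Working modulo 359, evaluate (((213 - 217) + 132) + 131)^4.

213 - 217 = -4 ≡ 355 (mod 359)
355 + 132 = 487 ≡ 128 (mod 359)
128 + 131 = 259
(259)^4 ≡ 191 (mod 359)

191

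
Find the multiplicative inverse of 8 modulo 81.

71

Run the extended Euclidean algorithm:
81 = 10×8 + 1
8 = 8×1 + 0
gcd(8, 81) = 1, so the inverse exists.
Bézout: 1 = 1×81 − 10×8.
So 8⁻¹ ≡ −10 ≡ 71 (mod 81).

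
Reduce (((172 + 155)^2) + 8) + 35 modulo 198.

52

172 + 155 = 327 ≡ 129 (mod 198)
(129)^2 ≡ 9 (mod 198)
9 + 8 = 17
17 + 35 = 52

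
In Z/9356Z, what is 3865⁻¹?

1801

Run the extended Euclidean algorithm:
9356 = 2×3865 + 1626
3865 = 2×1626 + 613
1626 = 2×613 + 400
613 = 1×400 + 213
400 = 1×213 + 187
213 = 1×187 + 26
187 = 7×26 + 5
26 = 5×5 + 1
5 = 5×1 + 0
gcd(3865, 9356) = 1, so the inverse exists.
Back-substitute for 1:
1 = 1×26 − 5×5
  = −5×187 + 36×26
  = 36×213 − 41×187
  = −41×400 + 77×213
  = 77×613 − 118×400
  = −118×1626 + 313×613
  = 313×3865 − 744×1626
  = −744×9356 + 1801×3865
So 3865⁻¹ ≡ 1801 (mod 9356).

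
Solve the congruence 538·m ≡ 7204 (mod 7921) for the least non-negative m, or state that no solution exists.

2958

gcd(538, 7921) = 1, so a unique solution mod 7921 exists.
538⁻¹ ≡ 957 (mod 7921).
m ≡ 957·7204 ≡ 2958 (mod 7921).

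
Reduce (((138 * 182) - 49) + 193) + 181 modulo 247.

138 * 182 = 25116 ≡ 169 (mod 247)
169 - 49 = 120
120 + 193 = 313 ≡ 66 (mod 247)
66 + 181 = 247 ≡ 0 (mod 247)

0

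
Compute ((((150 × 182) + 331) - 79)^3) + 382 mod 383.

346

150 × 182 = 27300 ≡ 107 (mod 383)
107 + 331 = 438 ≡ 55 (mod 383)
55 - 79 = -24 ≡ 359 (mod 383)
(359)^3 ≡ 347 (mod 383)
347 + 382 = 729 ≡ 346 (mod 383)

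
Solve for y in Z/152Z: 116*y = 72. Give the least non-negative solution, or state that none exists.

gcd(116, 152) = 4, and 4 | 72, so solutions exist.
Divide through by 4: 29*y ≡ 18 mod 38.
29⁻¹ ≡ 21 (mod 38).
y ≡ 21*18 ≡ 36 (mod 38).
The smallest non-negative solution is y = 36.

36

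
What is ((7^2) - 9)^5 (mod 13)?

(7)^2 ≡ 10 (mod 13)
10 - 9 = 1
(1)^5 ≡ 1 (mod 13)

1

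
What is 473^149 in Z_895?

Using repeated squaring:
149 in binary is 10010101, i.e. 149 = 128 + 16 + 4 + 1.
473^1 ≡ 473 (mod 895)
473^2 ≡ 473^2 = 223729 ≡ 874 (mod 895)
473^4 ≡ 874^2 = 763876 ≡ 441 (mod 895)
473^8 ≡ 441^2 = 194481 ≡ 266 (mod 895)
473^16 ≡ 266^2 = 70756 ≡ 51 (mod 895)
473^32 ≡ 51^2 = 2601 ≡ 811 (mod 895)
473^64 ≡ 811^2 = 657721 ≡ 791 (mod 895)
473^128 ≡ 791^2 = 625681 ≡ 76 (mod 895)
473^149 = 473^128 · 473^16 · 473^4 · 473^1 ≡ 76 · 51 · 441 · 473 (mod 895).
Accumulate the product:
76 · 51 = 3876 ≡ 296
296 · 441 = 130536 ≡ 761
761 · 473 = 359953 ≡ 163

163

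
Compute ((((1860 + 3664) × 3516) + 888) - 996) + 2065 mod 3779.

281

1860 + 3664 = 5524 ≡ 1745 (mod 3779)
1745 × 3516 = 6135420 ≡ 2103 (mod 3779)
2103 + 888 = 2991
2991 - 996 = 1995
1995 + 2065 = 4060 ≡ 281 (mod 3779)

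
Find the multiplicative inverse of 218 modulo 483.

113

483 = 2·218 + 47
218 = 4·47 + 30
47 = 1·30 + 17
30 = 1·17 + 13
17 = 1·13 + 4
13 = 3·4 + 1
4 = 4·1 + 0
gcd(218, 483) = 1, so the inverse exists.
Bézout: 1 = −51·483 + 113·218.
So 218⁻¹ ≡ 113 (mod 483).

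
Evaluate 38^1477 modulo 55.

38^1 ≡ 38 (mod 55)
38^2 ≡ 38^2 = 1444 ≡ 14 (mod 55)
38^4 ≡ 14^2 = 196 ≡ 31 (mod 55)
38^8 ≡ 31^2 = 961 ≡ 26 (mod 55)
38^16 ≡ 26^2 = 676 ≡ 16 (mod 55)
38^32 ≡ 16^2 = 256 ≡ 36 (mod 55)
38^64 ≡ 36^2 = 1296 ≡ 31 (mod 55)
38^128 ≡ 31^2 = 961 ≡ 26 (mod 55)
38^256 ≡ 26^2 = 676 ≡ 16 (mod 55)
38^512 ≡ 16^2 = 256 ≡ 36 (mod 55)
38^1024 ≡ 36^2 = 1296 ≡ 31 (mod 55)
38^1477 = 38^1024 · 38^256 · 38^128 · 38^64 · 38^4 · 38^1 ≡ 31 · 16 · 26 · 31 · 31 · 38 (mod 55).
Accumulate the product:
31 · 16 = 496 ≡ 1
1 · 26 = 26
26 · 31 = 806 ≡ 36
36 · 31 = 1116 ≡ 16
16 · 38 = 608 ≡ 3

3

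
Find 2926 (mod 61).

59

2926 = 47·61 + 59, so 2926 ≡ 59 (mod 61).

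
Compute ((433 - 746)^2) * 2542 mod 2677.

433 - 746 = -313 ≡ 2364 (mod 2677)
(2364)^2 ≡ 1597 (mod 2677)
1597 * 2542 = 4059574 ≡ 1242 (mod 2677)

1242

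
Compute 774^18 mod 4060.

18 in binary is 10010, i.e. 18 = 16 + 2.
774^1 ≡ 774 (mod 4060)
774^2 ≡ 774^2 = 599076 ≡ 2256 (mod 4060)
774^4 ≡ 2256^2 = 5089536 ≡ 2356 (mod 4060)
774^8 ≡ 2356^2 = 5550736 ≡ 716 (mod 4060)
774^16 ≡ 716^2 = 512656 ≡ 1096 (mod 4060)
774^18 = 774^16 * 774^2 ≡ 1096 * 2256 (mod 4060).
1096 * 2256 = 2472576 ≡ 36 (mod 4060).

36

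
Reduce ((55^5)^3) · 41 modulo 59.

(55)^5 ≡ 38 (mod 59)
(38)^3 ≡ 2 (mod 59)
2 · 41 = 82 ≡ 23 (mod 59)

23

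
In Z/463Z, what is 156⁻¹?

371

463 = 2×156 + 151
156 = 1×151 + 5
151 = 30×5 + 1
5 = 5×1 + 0
gcd(156, 463) = 1, so the inverse exists.
Bézout: 1 = 31×463 − 92×156.
So 156⁻¹ ≡ −92 ≡ 371 (mod 463).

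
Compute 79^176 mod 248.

9

79^1 ≡ 79 (mod 248)
79^2 ≡ 79^2 = 6241 ≡ 41 (mod 248)
79^4 ≡ 41^2 = 1681 ≡ 193 (mod 248)
79^8 ≡ 193^2 = 37249 ≡ 49 (mod 248)
79^16 ≡ 49^2 = 2401 ≡ 169 (mod 248)
79^32 ≡ 169^2 = 28561 ≡ 41 (mod 248)
79^64 ≡ 41^2 = 1681 ≡ 193 (mod 248)
79^128 ≡ 193^2 = 37249 ≡ 49 (mod 248)
79^176 = 79^128 · 79^32 · 79^16 ≡ 49 · 41 · 169 (mod 248).
Accumulate the product:
49 · 41 = 2009 ≡ 25
25 · 169 = 4225 ≡ 9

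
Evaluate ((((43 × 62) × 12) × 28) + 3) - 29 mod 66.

64

43 × 62 = 2666 ≡ 26 (mod 66)
26 × 12 = 312 ≡ 48 (mod 66)
48 × 28 = 1344 ≡ 24 (mod 66)
24 + 3 = 27
27 - 29 = -2 ≡ 64 (mod 66)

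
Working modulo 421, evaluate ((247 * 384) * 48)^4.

247 * 384 = 94848 ≡ 123 (mod 421)
123 * 48 = 5904 ≡ 10 (mod 421)
(10)^4 ≡ 317 (mod 421)

317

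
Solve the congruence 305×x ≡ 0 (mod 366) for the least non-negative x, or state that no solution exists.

0

gcd(305, 366) = 61, and 61 | 0, so solutions exist.
Divide through by 61: 5×x ≡ 0 (mod 6).
5⁻¹ ≡ 5 (mod 6).
x ≡ 5×0 ≡ 0 (mod 6).
The smallest non-negative solution is x = 0.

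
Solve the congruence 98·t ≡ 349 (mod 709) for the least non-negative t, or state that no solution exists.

387

gcd(98, 709) = 1, so a unique solution mod 709 exists.
98⁻¹ ≡ 123 (mod 709).
t ≡ 123·349 ≡ 387 (mod 709).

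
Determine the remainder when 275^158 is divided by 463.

299

Using repeated squaring:
275^1 ≡ 275 (mod 463)
275^2 ≡ 275^2 = 75625 ≡ 156 (mod 463)
275^4 ≡ 156^2 = 24336 ≡ 260 (mod 463)
275^8 ≡ 260^2 = 67600 ≡ 2 (mod 463)
275^16 ≡ 2^2 = 4 (mod 463)
275^32 ≡ 4^2 = 16 (mod 463)
275^64 ≡ 16^2 = 256 (mod 463)
275^128 ≡ 256^2 = 65536 ≡ 253 (mod 463)
275^158 = 275^128 × 275^16 × 275^8 × 275^4 × 275^2 ≡ 253 × 4 × 2 × 260 × 156 (mod 463).
Accumulate the product:
253 × 4 = 1012 ≡ 86
86 × 2 = 172
172 × 260 = 44720 ≡ 272
272 × 156 = 42432 ≡ 299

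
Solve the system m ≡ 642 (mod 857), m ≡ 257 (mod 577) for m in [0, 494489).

857⁻¹ mod 577: 857*509 ≡ 1 (mod 577), so 857⁻¹ ≡ 509.
m = 642 + 857*((257 − 642)*509 mod 577) = 642 + 857*215 = 184897.

184897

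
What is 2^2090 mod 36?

2^1 ≡ 2 (mod 36)
2^2 ≡ 2^2 = 4 (mod 36)
2^4 ≡ 4^2 = 16 (mod 36)
2^8 ≡ 16^2 = 256 ≡ 4 (mod 36)
2^16 ≡ 4^2 = 16 (mod 36)
2^32 ≡ 16^2 = 256 ≡ 4 (mod 36)
2^64 ≡ 4^2 = 16 (mod 36)
2^128 ≡ 16^2 = 256 ≡ 4 (mod 36)
2^256 ≡ 4^2 = 16 (mod 36)
2^512 ≡ 16^2 = 256 ≡ 4 (mod 36)
2^1024 ≡ 4^2 = 16 (mod 36)
2^2048 ≡ 16^2 = 256 ≡ 4 (mod 36)
2^2090 = 2^2048 * 2^32 * 2^8 * 2^2 ≡ 4 * 4 * 4 * 4 (mod 36).
Accumulate the product:
4 * 4 = 16
16 * 4 = 64 ≡ 28
28 * 4 = 112 ≡ 4

4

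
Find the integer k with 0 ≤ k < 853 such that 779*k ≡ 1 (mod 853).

853 = 1×779 + 74
779 = 10×74 + 39
74 = 1×39 + 35
39 = 1×35 + 4
35 = 8×4 + 3
4 = 1×3 + 1
3 = 3×1 + 0
gcd(779, 853) = 1, so the inverse exists.
Back-substitute for 1:
1 = 1×4 − 1×3
  = −1×35 + 9×4
  = 9×39 − 10×35
  = −10×74 + 19×39
  = 19×779 − 200×74
  = −200×853 + 219×779
So 779⁻¹ ≡ 219 (mod 853).

219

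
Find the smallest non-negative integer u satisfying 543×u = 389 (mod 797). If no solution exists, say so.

gcd(543, 797) = 1, so a unique solution mod 797 exists.
543⁻¹ ≡ 706 (mod 797).
u ≡ 706×389 ≡ 466 (mod 797).

466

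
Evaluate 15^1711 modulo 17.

8

1711 in binary is 11010101111, i.e. 1711 = 1024 + 512 + 128 + 32 + 8 + 4 + 2 + 1.
15^1 ≡ 15 (mod 17)
15^2 ≡ 15^2 = 225 ≡ 4 (mod 17)
15^4 ≡ 4^2 = 16 (mod 17)
15^8 ≡ 16^2 = 256 ≡ 1 (mod 17)
15^16 ≡ 1^2 = 1 (mod 17)
15^32 ≡ 1^2 = 1 (mod 17)
15^64 ≡ 1^2 = 1 (mod 17)
15^128 ≡ 1^2 = 1 (mod 17)
15^256 ≡ 1^2 = 1 (mod 17)
15^512 ≡ 1^2 = 1 (mod 17)
15^1024 ≡ 1^2 = 1 (mod 17)
15^1711 = 15^1024 × 15^512 × 15^128 × 15^32 × 15^8 × 15^4 × 15^2 × 15^1 ≡ 1 × 1 × 1 × 1 × 1 × 16 × 4 × 15 (mod 17).
Accumulate the product:
1 × 1 = 1
1 × 1 = 1
1 × 1 = 1
1 × 1 = 1
1 × 16 = 16
16 × 4 = 64 ≡ 13
13 × 15 = 195 ≡ 8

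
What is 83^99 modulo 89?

52

Using repeated squaring:
99 in binary is 1100011, i.e. 99 = 64 + 32 + 2 + 1.
83^1 ≡ 83 (mod 89)
83^2 ≡ 83^2 = 6889 ≡ 36 (mod 89)
83^4 ≡ 36^2 = 1296 ≡ 50 (mod 89)
83^8 ≡ 50^2 = 2500 ≡ 8 (mod 89)
83^16 ≡ 8^2 = 64 (mod 89)
83^32 ≡ 64^2 = 4096 ≡ 2 (mod 89)
83^64 ≡ 2^2 = 4 (mod 89)
83^99 = 83^64 × 83^32 × 83^2 × 83^1 ≡ 4 × 2 × 36 × 83 (mod 89).
Accumulate the product:
4 × 2 = 8
8 × 36 = 288 ≡ 21
21 × 83 = 1743 ≡ 52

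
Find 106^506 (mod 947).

By square-and-multiply:
506 in binary is 111111010, i.e. 506 = 256 + 128 + 64 + 32 + 16 + 8 + 2.
106^1 ≡ 106 (mod 947)
106^2 ≡ 106^2 = 11236 ≡ 819 (mod 947)
106^4 ≡ 819^2 = 670761 ≡ 285 (mod 947)
106^8 ≡ 285^2 = 81225 ≡ 730 (mod 947)
106^16 ≡ 730^2 = 532900 ≡ 686 (mod 947)
106^32 ≡ 686^2 = 470596 ≡ 884 (mod 947)
106^64 ≡ 884^2 = 781456 ≡ 181 (mod 947)
106^128 ≡ 181^2 = 32761 ≡ 563 (mod 947)
106^256 ≡ 563^2 = 316969 ≡ 671 (mod 947)
106^506 = 106^256 * 106^128 * 106^64 * 106^32 * 106^16 * 106^8 * 106^2 ≡ 671 * 563 * 181 * 884 * 686 * 730 * 819 (mod 947).
Accumulate the product:
671 * 563 = 377773 ≡ 867
867 * 181 = 156927 ≡ 672
672 * 884 = 594048 ≡ 279
279 * 686 = 191394 ≡ 100
100 * 730 = 73000 ≡ 81
81 * 819 = 66339 ≡ 49

49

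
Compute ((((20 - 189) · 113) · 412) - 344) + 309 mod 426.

20 - 189 = -169 ≡ 257 (mod 426)
257 · 113 = 29041 ≡ 73 (mod 426)
73 · 412 = 30076 ≡ 256 (mod 426)
256 - 344 = -88 ≡ 338 (mod 426)
338 + 309 = 647 ≡ 221 (mod 426)

221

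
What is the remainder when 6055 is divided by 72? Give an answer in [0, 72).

6055 = 84·72 + 7, so 6055 ≡ 7 (mod 72).

7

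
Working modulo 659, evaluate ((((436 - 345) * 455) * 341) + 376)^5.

372

436 - 345 = 91
91 * 455 = 41405 ≡ 547 (mod 659)
547 * 341 = 186527 ≡ 30 (mod 659)
30 + 376 = 406
(406)^5 ≡ 372 (mod 659)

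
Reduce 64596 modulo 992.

116

64596 = 65*992 + 116, so 64596 ≡ 116 (mod 992).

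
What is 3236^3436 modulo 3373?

By square-and-multiply:
3436 in binary is 110101101100, i.e. 3436 = 2048 + 1024 + 256 + 64 + 32 + 8 + 4.
3236^1 ≡ 3236 (mod 3373)
3236^2 ≡ 3236^2 = 10471696 ≡ 1904 (mod 3373)
3236^4 ≡ 1904^2 = 3625216 ≡ 2614 (mod 3373)
3236^8 ≡ 2614^2 = 6832996 ≡ 2671 (mod 3373)
3236^16 ≡ 2671^2 = 7134241 ≡ 346 (mod 3373)
3236^32 ≡ 346^2 = 119716 ≡ 1661 (mod 3373)
3236^64 ≡ 1661^2 = 2758921 ≡ 3180 (mod 3373)
3236^128 ≡ 3180^2 = 10112400 ≡ 146 (mod 3373)
3236^256 ≡ 146^2 = 21316 ≡ 1078 (mod 3373)
3236^512 ≡ 1078^2 = 1162084 ≡ 1772 (mod 3373)
3236^1024 ≡ 1772^2 = 3139984 ≡ 3094 (mod 3373)
3236^2048 ≡ 3094^2 = 9572836 ≡ 262 (mod 3373)
3236^3436 = 3236^2048 × 3236^1024 × 3236^256 × 3236^64 × 3236^32 × 3236^8 × 3236^4 ≡ 262 × 3094 × 1078 × 3180 × 1661 × 2671 × 2614 (mod 3373).
Accumulate the product:
262 × 3094 = 810628 ≡ 1108
1108 × 1078 = 1194424 ≡ 382
382 × 3180 = 1214760 ≡ 480
480 × 1661 = 797280 ≡ 1252
1252 × 2671 = 3344092 ≡ 1449
1449 × 2614 = 3787686 ≡ 3180

3180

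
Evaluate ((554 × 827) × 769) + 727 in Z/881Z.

876

554 × 827 = 458158 ≡ 38 (mod 881)
38 × 769 = 29222 ≡ 149 (mod 881)
149 + 727 = 876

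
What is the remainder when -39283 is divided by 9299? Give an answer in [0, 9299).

7212

-39283 = -5×9299 + 7212, so -39283 ≡ 7212 (mod 9299).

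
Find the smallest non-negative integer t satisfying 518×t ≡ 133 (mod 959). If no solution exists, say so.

gcd(518, 959) = 7, and 7 | 133, so solutions exist.
Divide through by 7: 74×t ≡ 19 mod 137.
74⁻¹ ≡ 50 (mod 137).
t ≡ 50×19 ≡ 128 (mod 137).
The smallest non-negative solution is t = 128.

128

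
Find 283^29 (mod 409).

29 in binary is 11101, i.e. 29 = 16 + 8 + 4 + 1.
283^1 ≡ 283 (mod 409)
283^2 ≡ 283^2 = 80089 ≡ 334 (mod 409)
283^4 ≡ 334^2 = 111556 ≡ 308 (mod 409)
283^8 ≡ 308^2 = 94864 ≡ 385 (mod 409)
283^16 ≡ 385^2 = 148225 ≡ 167 (mod 409)
283^29 = 283^16 · 283^8 · 283^4 · 283^1 ≡ 167 · 385 · 308 · 283 (mod 409).
Accumulate the product:
167 · 385 = 64295 ≡ 82
82 · 308 = 25256 ≡ 307
307 · 283 = 86881 ≡ 173

173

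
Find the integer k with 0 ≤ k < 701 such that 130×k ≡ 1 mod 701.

426

701 = 5*130 + 51
130 = 2*51 + 28
51 = 1*28 + 23
28 = 1*23 + 5
23 = 4*5 + 3
5 = 1*3 + 2
3 = 1*2 + 1
2 = 2*1 + 0
gcd(130, 701) = 1, so the inverse exists.
Bézout: 1 = 51*701 − 275*130.
So 130⁻¹ ≡ −275 ≡ 426 (mod 701).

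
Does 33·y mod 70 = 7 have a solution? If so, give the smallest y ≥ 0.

49

gcd(33, 70) = 1, so a unique solution mod 70 exists.
33⁻¹ ≡ 17 (mod 70).
y ≡ 17·7 ≡ 49 (mod 70).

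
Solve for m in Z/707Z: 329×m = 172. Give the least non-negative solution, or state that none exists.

no solution

gcd(329, 707) = 7, and 7 does not divide 172.
So the congruence has no solution.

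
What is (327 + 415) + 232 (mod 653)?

327 + 415 = 742 ≡ 89 (mod 653)
89 + 232 = 321

321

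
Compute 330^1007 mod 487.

163

Using repeated squaring:
1007 in binary is 1111101111, i.e. 1007 = 512 + 256 + 128 + 64 + 32 + 8 + 4 + 2 + 1.
330^1 ≡ 330 (mod 487)
330^2 ≡ 330^2 = 108900 ≡ 299 (mod 487)
330^4 ≡ 299^2 = 89401 ≡ 280 (mod 487)
330^8 ≡ 280^2 = 78400 ≡ 480 (mod 487)
330^16 ≡ 480^2 = 230400 ≡ 49 (mod 487)
330^32 ≡ 49^2 = 2401 ≡ 453 (mod 487)
330^64 ≡ 453^2 = 205209 ≡ 182 (mod 487)
330^128 ≡ 182^2 = 33124 ≡ 8 (mod 487)
330^256 ≡ 8^2 = 64 (mod 487)
330^512 ≡ 64^2 = 4096 ≡ 200 (mod 487)
330^1007 = 330^512 · 330^256 · 330^128 · 330^64 · 330^32 · 330^8 · 330^4 · 330^2 · 330^1 ≡ 200 · 64 · 8 · 182 · 453 · 480 · 280 · 299 · 330 (mod 487).
Accumulate the product:
200 · 64 = 12800 ≡ 138
138 · 8 = 1104 ≡ 130
130 · 182 = 23660 ≡ 284
284 · 453 = 128652 ≡ 84
84 · 480 = 40320 ≡ 386
386 · 280 = 108080 ≡ 453
453 · 299 = 135447 ≡ 61
61 · 330 = 20130 ≡ 163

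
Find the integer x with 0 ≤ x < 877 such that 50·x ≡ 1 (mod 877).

877 = 17·50 + 27
50 = 1·27 + 23
27 = 1·23 + 4
23 = 5·4 + 3
4 = 1·3 + 1
3 = 3·1 + 0
gcd(50, 877) = 1, so the inverse exists.
Back-substitute for 1:
1 = 1·4 − 1·3
  = −1·23 + 6·4
  = 6·27 − 7·23
  = −7·50 + 13·27
  = 13·877 − 228·50
So 50⁻¹ ≡ −228 ≡ 649 (mod 877).

649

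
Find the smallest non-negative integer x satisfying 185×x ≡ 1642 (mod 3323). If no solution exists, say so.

1374

gcd(185, 3323) = 1, so a unique solution mod 3323 exists.
185⁻¹ ≡ 952 (mod 3323).
x ≡ 952×1642 ≡ 1374 (mod 3323).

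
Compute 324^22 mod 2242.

1996

22 in binary is 10110, i.e. 22 = 16 + 4 + 2.
324^1 ≡ 324 (mod 2242)
324^2 ≡ 324^2 = 104976 ≡ 1844 (mod 2242)
324^4 ≡ 1844^2 = 3400336 ≡ 1464 (mod 2242)
324^8 ≡ 1464^2 = 2143296 ≡ 2186 (mod 2242)
324^16 ≡ 2186^2 = 4778596 ≡ 894 (mod 2242)
324^22 = 324^16 · 324^4 · 324^2 ≡ 894 · 1464 · 1844 (mod 2242).
Accumulate the product:
894 · 1464 = 1308816 ≡ 1730
1730 · 1844 = 3190120 ≡ 1996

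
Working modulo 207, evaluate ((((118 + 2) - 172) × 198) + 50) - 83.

118 + 2 = 120
120 - 172 = -52 ≡ 155 (mod 207)
155 × 198 = 30690 ≡ 54 (mod 207)
54 + 50 = 104
104 - 83 = 21

21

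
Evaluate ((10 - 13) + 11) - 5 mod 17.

3

10 - 13 = -3 ≡ 14 (mod 17)
14 + 11 = 25 ≡ 8 (mod 17)
8 - 5 = 3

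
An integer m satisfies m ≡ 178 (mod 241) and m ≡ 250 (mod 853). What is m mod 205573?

241⁻¹ mod 853: 241·269 ≡ 1 (mod 853), so 241⁻¹ ≡ 269.
m = 178 + 241·((250 − 178)·269 mod 853) = 178 + 241·602 = 145260.

145260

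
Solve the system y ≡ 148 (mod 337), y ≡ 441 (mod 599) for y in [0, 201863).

166963

337⁻¹ mod 599: 337*16 ≡ 1 (mod 599), so 337⁻¹ ≡ 16.
y = 148 + 337*((441 − 148)*16 mod 599) = 148 + 337*495 = 166963.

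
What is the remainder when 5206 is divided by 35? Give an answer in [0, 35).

5206 = 148×35 + 26, so 5206 ≡ 26 (mod 35).

26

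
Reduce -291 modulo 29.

-291 = -11·29 + 28, so -291 ≡ 28 (mod 29).

28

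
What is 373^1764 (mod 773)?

704

Using repeated squaring:
1764 in binary is 11011100100, i.e. 1764 = 1024 + 512 + 128 + 64 + 32 + 4.
373^1 ≡ 373 (mod 773)
373^2 ≡ 373^2 = 139129 ≡ 762 (mod 773)
373^4 ≡ 762^2 = 580644 ≡ 121 (mod 773)
373^8 ≡ 121^2 = 14641 ≡ 727 (mod 773)
373^16 ≡ 727^2 = 528529 ≡ 570 (mod 773)
373^32 ≡ 570^2 = 324900 ≡ 240 (mod 773)
373^64 ≡ 240^2 = 57600 ≡ 398 (mod 773)
373^128 ≡ 398^2 = 158404 ≡ 712 (mod 773)
373^256 ≡ 712^2 = 506944 ≡ 629 (mod 773)
373^512 ≡ 629^2 = 395641 ≡ 638 (mod 773)
373^1024 ≡ 638^2 = 407044 ≡ 446 (mod 773)
373^1764 = 373^1024 · 373^512 · 373^128 · 373^64 · 373^32 · 373^4 ≡ 446 · 638 · 712 · 398 · 240 · 121 (mod 773).
Accumulate the product:
446 · 638 = 284548 ≡ 84
84 · 712 = 59808 ≡ 287
287 · 398 = 114226 ≡ 595
595 · 240 = 142800 ≡ 568
568 · 121 = 68728 ≡ 704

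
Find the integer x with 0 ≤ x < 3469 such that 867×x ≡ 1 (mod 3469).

3465

Run the extended Euclidean algorithm:
3469 = 4×867 + 1
867 = 867×1 + 0
gcd(867, 3469) = 1, so the inverse exists.
Back-substitute for 1:
1 = 1×3469 − 4×867
So 867⁻¹ ≡ −4 ≡ 3465 (mod 3469).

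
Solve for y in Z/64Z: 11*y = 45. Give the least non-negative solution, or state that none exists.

gcd(11, 64) = 1, so a unique solution mod 64 exists.
11⁻¹ ≡ 35 (mod 64).
y ≡ 35*45 ≡ 39 (mod 64).

39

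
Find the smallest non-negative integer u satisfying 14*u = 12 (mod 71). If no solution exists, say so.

11

gcd(14, 71) = 1, so a unique solution mod 71 exists.
14⁻¹ ≡ 66 (mod 71).
u ≡ 66*12 ≡ 11 (mod 71).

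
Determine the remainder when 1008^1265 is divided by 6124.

Compute successive squares:
1265 in binary is 10011110001, i.e. 1265 = 1024 + 128 + 64 + 32 + 16 + 1.
1008^1 ≡ 1008 (mod 6124)
1008^2 ≡ 1008^2 = 1016064 ≡ 5604 (mod 6124)
1008^4 ≡ 5604^2 = 31404816 ≡ 944 (mod 6124)
1008^8 ≡ 944^2 = 891136 ≡ 3156 (mod 6124)
1008^16 ≡ 3156^2 = 9960336 ≡ 2712 (mod 6124)
1008^32 ≡ 2712^2 = 7354944 ≡ 20 (mod 6124)
1008^64 ≡ 20^2 = 400 (mod 6124)
1008^128 ≡ 400^2 = 160000 ≡ 776 (mod 6124)
1008^256 ≡ 776^2 = 602176 ≡ 2024 (mod 6124)
1008^512 ≡ 2024^2 = 4096576 ≡ 5744 (mod 6124)
1008^1024 ≡ 5744^2 = 32993536 ≡ 3548 (mod 6124)
1008^1265 = 1008^1024 * 1008^128 * 1008^64 * 1008^32 * 1008^16 * 1008^1 ≡ 3548 * 776 * 400 * 20 * 2712 * 1008 (mod 6124).
Accumulate the product:
3548 * 776 = 2753248 ≡ 3572
3572 * 400 = 1428800 ≡ 1908
1908 * 20 = 38160 ≡ 1416
1416 * 2712 = 3840192 ≡ 444
444 * 1008 = 447552 ≡ 500

500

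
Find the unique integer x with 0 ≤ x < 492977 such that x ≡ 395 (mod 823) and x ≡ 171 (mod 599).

492549

823⁻¹ mod 599: 823*238 ≡ 1 (mod 599), so 823⁻¹ ≡ 238.
x = 395 + 823*((171 − 395)*238 mod 599) = 395 + 823*598 = 492549.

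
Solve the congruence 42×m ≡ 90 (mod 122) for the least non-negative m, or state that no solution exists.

gcd(42, 122) = 2, and 2 | 90, so solutions exist.
Divide through by 2: 21×m ≡ 45 (mod 61).
21⁻¹ ≡ 32 (mod 61).
m ≡ 32×45 ≡ 37 (mod 61).
The smallest non-negative solution is m = 37.

37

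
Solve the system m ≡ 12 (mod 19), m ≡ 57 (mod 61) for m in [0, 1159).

240

19⁻¹ mod 61: 19*45 ≡ 1 (mod 61), so 19⁻¹ ≡ 45.
m = 12 + 19*((57 − 12)*45 mod 61) = 12 + 19*12 = 240.
Check: 240 mod 19 = 12, 240 mod 61 = 57. ✓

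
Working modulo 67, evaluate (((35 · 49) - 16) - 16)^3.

43

35 · 49 = 1715 ≡ 40 (mod 67)
40 - 16 = 24
24 - 16 = 8
(8)^3 ≡ 43 (mod 67)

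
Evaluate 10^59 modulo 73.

59 in binary is 111011, i.e. 59 = 32 + 16 + 8 + 2 + 1.
10^1 ≡ 10 (mod 73)
10^2 ≡ 10^2 = 100 ≡ 27 (mod 73)
10^4 ≡ 27^2 = 729 ≡ 72 (mod 73)
10^8 ≡ 72^2 = 5184 ≡ 1 (mod 73)
10^16 ≡ 1^2 = 1 (mod 73)
10^32 ≡ 1^2 = 1 (mod 73)
10^59 = 10^32 * 10^16 * 10^8 * 10^2 * 10^1 ≡ 1 * 1 * 1 * 27 * 10 (mod 73).
Accumulate the product:
1 * 1 = 1
1 * 1 = 1
1 * 27 = 27
27 * 10 = 270 ≡ 51

51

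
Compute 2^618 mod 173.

31

618 in binary is 1001101010, i.e. 618 = 512 + 64 + 32 + 8 + 2.
2^1 ≡ 2 (mod 173)
2^2 ≡ 2^2 = 4 (mod 173)
2^4 ≡ 4^2 = 16 (mod 173)
2^8 ≡ 16^2 = 256 ≡ 83 (mod 173)
2^16 ≡ 83^2 = 6889 ≡ 142 (mod 173)
2^32 ≡ 142^2 = 20164 ≡ 96 (mod 173)
2^64 ≡ 96^2 = 9216 ≡ 47 (mod 173)
2^128 ≡ 47^2 = 2209 ≡ 133 (mod 173)
2^256 ≡ 133^2 = 17689 ≡ 43 (mod 173)
2^512 ≡ 43^2 = 1849 ≡ 119 (mod 173)
2^618 = 2^512 · 2^64 · 2^32 · 2^8 · 2^2 ≡ 119 · 47 · 96 · 83 · 4 (mod 173).
Accumulate the product:
119 · 47 = 5593 ≡ 57
57 · 96 = 5472 ≡ 109
109 · 83 = 9047 ≡ 51
51 · 4 = 204 ≡ 31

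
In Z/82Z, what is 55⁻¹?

3

82 = 1·55 + 27
55 = 2·27 + 1
27 = 27·1 + 0
gcd(55, 82) = 1, so the inverse exists.
Bézout: 1 = −2·82 + 3·55.
So 55⁻¹ ≡ 3 (mod 82).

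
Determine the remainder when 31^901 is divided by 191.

41

Compute successive squares:
31^1 ≡ 31 (mod 191)
31^2 ≡ 31^2 = 961 ≡ 6 (mod 191)
31^4 ≡ 6^2 = 36 (mod 191)
31^8 ≡ 36^2 = 1296 ≡ 150 (mod 191)
31^16 ≡ 150^2 = 22500 ≡ 153 (mod 191)
31^32 ≡ 153^2 = 23409 ≡ 107 (mod 191)
31^64 ≡ 107^2 = 11449 ≡ 180 (mod 191)
31^128 ≡ 180^2 = 32400 ≡ 121 (mod 191)
31^256 ≡ 121^2 = 14641 ≡ 125 (mod 191)
31^512 ≡ 125^2 = 15625 ≡ 154 (mod 191)
31^901 = 31^512 * 31^256 * 31^128 * 31^4 * 31^1 ≡ 154 * 125 * 121 * 36 * 31 (mod 191).
Accumulate the product:
154 * 125 = 19250 ≡ 150
150 * 121 = 18150 ≡ 5
5 * 36 = 180
180 * 31 = 5580 ≡ 41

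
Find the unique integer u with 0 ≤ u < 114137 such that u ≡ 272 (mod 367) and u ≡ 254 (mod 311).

367⁻¹ mod 311: 367·50 ≡ 1 (mod 311), so 367⁻¹ ≡ 50.
u = 272 + 367·((254 − 272)·50 mod 311) = 272 + 367·33 = 12383.
Check: 12383 mod 367 = 272, 12383 mod 311 = 254. ✓

12383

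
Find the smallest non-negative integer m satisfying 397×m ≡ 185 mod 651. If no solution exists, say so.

212

gcd(397, 651) = 1, so a unique solution mod 651 exists.
397⁻¹ ≡ 346 (mod 651).
m ≡ 346×185 ≡ 212 (mod 651).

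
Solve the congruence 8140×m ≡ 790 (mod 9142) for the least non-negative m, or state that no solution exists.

3375

gcd(8140, 9142) = 2, and 2 | 790, so solutions exist.
Divide through by 2: 4070×m mod 4571 = 395.
4070⁻¹ ≡ 2728 (mod 4571).
m ≡ 2728×395 ≡ 3375 (mod 4571).
The smallest non-negative solution is m = 3375.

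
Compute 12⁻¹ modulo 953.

953 = 79*12 + 5
12 = 2*5 + 2
5 = 2*2 + 1
2 = 2*1 + 0
gcd(12, 953) = 1, so the inverse exists.
Back-substitute for 1:
1 = 1*5 − 2*2
  = −2*12 + 5*5
  = 5*953 − 397*12
So 12⁻¹ ≡ −397 ≡ 556 (mod 953).

556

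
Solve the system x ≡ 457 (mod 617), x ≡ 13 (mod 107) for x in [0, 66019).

617⁻¹ mod 107: 617*77 ≡ 1 (mod 107), so 617⁻¹ ≡ 77.
x = 457 + 617*((13 − 457)*77 mod 107) = 457 + 617*52 = 32541.

32541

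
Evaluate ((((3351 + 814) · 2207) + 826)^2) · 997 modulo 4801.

3351 + 814 = 4165
4165 · 2207 = 9192155 ≡ 3041 (mod 4801)
3041 + 826 = 3867
(3867)^2 ≡ 3375 (mod 4801)
3375 · 997 = 3364875 ≡ 4175 (mod 4801)

4175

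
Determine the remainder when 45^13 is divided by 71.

Compute successive squares:
13 in binary is 1101, i.e. 13 = 8 + 4 + 1.
45^1 ≡ 45 (mod 71)
45^2 ≡ 45^2 = 2025 ≡ 37 (mod 71)
45^4 ≡ 37^2 = 1369 ≡ 20 (mod 71)
45^8 ≡ 20^2 = 400 ≡ 45 (mod 71)
45^13 = 45^8 · 45^4 · 45^1 ≡ 45 · 20 · 45 (mod 71).
Accumulate the product:
45 · 20 = 900 ≡ 48
48 · 45 = 2160 ≡ 30

30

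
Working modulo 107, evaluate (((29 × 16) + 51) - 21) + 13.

79

29 × 16 = 464 ≡ 36 (mod 107)
36 + 51 = 87
87 - 21 = 66
66 + 13 = 79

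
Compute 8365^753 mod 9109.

8958

Compute successive squares:
753 in binary is 1011110001, i.e. 753 = 512 + 128 + 64 + 32 + 16 + 1.
8365^1 ≡ 8365 (mod 9109)
8365^2 ≡ 8365^2 = 69973225 ≡ 6996 (mod 9109)
8365^4 ≡ 6996^2 = 48944016 ≡ 1359 (mod 9109)
8365^8 ≡ 1359^2 = 1846881 ≡ 6863 (mod 9109)
8365^16 ≡ 6863^2 = 47100769 ≡ 7239 (mod 9109)
8365^32 ≡ 7239^2 = 52403121 ≡ 8153 (mod 9109)
8365^64 ≡ 8153^2 = 66471409 ≡ 3036 (mod 9109)
8365^128 ≡ 3036^2 = 9217296 ≡ 8097 (mod 9109)
8365^256 ≡ 8097^2 = 65561409 ≡ 3936 (mod 9109)
8365^512 ≡ 3936^2 = 15492096 ≡ 6796 (mod 9109)
8365^753 = 8365^512 × 8365^128 × 8365^64 × 8365^32 × 8365^16 × 8365^1 ≡ 6796 × 8097 × 3036 × 8153 × 7239 × 8365 (mod 9109).
Accumulate the product:
6796 × 8097 = 55027212 ≡ 8852
8852 × 3036 = 26874672 ≡ 3122
3122 × 8153 = 25453666 ≡ 3120
3120 × 7239 = 22585680 ≡ 4469
4469 × 8365 = 37383185 ≡ 8958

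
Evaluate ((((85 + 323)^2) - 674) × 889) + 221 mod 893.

85 + 323 = 408
(408)^2 ≡ 366 (mod 893)
366 - 674 = -308 ≡ 585 (mod 893)
585 × 889 = 520065 ≡ 339 (mod 893)
339 + 221 = 560

560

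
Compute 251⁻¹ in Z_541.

541 = 2·251 + 39
251 = 6·39 + 17
39 = 2·17 + 5
17 = 3·5 + 2
5 = 2·2 + 1
2 = 2·1 + 0
gcd(251, 541) = 1, so the inverse exists.
Bézout: 1 = 103·541 − 222·251.
So 251⁻¹ ≡ −222 ≡ 319 (mod 541).

319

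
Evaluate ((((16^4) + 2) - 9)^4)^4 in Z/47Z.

3

(16)^4 ≡ 18 (mod 47)
18 + 2 = 20
20 - 9 = 11
(11)^4 ≡ 24 (mod 47)
(24)^4 ≡ 3 (mod 47)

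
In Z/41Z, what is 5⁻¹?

By the extended Euclidean algorithm:
41 = 8×5 + 1
5 = 5×1 + 0
gcd(5, 41) = 1, so the inverse exists.
Bézout: 1 = 1×41 − 8×5.
So 5⁻¹ ≡ −8 ≡ 33 (mod 41).

33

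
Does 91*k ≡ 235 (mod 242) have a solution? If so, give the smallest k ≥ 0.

93

gcd(91, 242) = 1, so a unique solution mod 242 exists.
91⁻¹ ≡ 125 (mod 242).
k ≡ 125*235 ≡ 93 (mod 242).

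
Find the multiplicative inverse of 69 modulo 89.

89 = 1*69 + 20
69 = 3*20 + 9
20 = 2*9 + 2
9 = 4*2 + 1
2 = 2*1 + 0
gcd(69, 89) = 1, so the inverse exists.
Bézout: 1 = −31*89 + 40*69.
So 69⁻¹ ≡ 40 (mod 89).

40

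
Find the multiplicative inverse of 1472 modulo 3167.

71

Run the extended Euclidean algorithm:
3167 = 2×1472 + 223
1472 = 6×223 + 134
223 = 1×134 + 89
134 = 1×89 + 45
89 = 1×45 + 44
45 = 1×44 + 1
44 = 44×1 + 0
gcd(1472, 3167) = 1, so the inverse exists.
Back-substitute for 1:
1 = 1×45 − 1×44
  = −1×89 + 2×45
  = 2×134 − 3×89
  = −3×223 + 5×134
  = 5×1472 − 33×223
  = −33×3167 + 71×1472
So 1472⁻¹ ≡ 71 (mod 3167).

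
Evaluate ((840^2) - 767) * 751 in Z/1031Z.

(840)^2 ≡ 396 (mod 1031)
396 - 767 = -371 ≡ 660 (mod 1031)
660 * 751 = 495660 ≡ 780 (mod 1031)

780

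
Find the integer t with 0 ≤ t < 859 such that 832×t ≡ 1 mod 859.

509

859 = 1*832 + 27
832 = 30*27 + 22
27 = 1*22 + 5
22 = 4*5 + 2
5 = 2*2 + 1
2 = 2*1 + 0
gcd(832, 859) = 1, so the inverse exists.
Bézout: 1 = 339*859 − 350*832.
So 832⁻¹ ≡ −350 ≡ 509 (mod 859).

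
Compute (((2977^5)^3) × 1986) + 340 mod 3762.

(2977)^5 ≡ 1363 (mod 3762)
(1363)^3 ≡ 901 (mod 3762)
901 × 1986 = 1789386 ≡ 2436 (mod 3762)
2436 + 340 = 2776

2776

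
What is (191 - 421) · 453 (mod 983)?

191 - 421 = -230 ≡ 753 (mod 983)
753 · 453 = 341109 ≡ 8 (mod 983)

8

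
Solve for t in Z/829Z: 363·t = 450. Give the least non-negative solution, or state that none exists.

gcd(363, 829) = 1, so a unique solution mod 829 exists.
363⁻¹ ≡ 169 (mod 829).
t ≡ 169·450 ≡ 611 (mod 829).

611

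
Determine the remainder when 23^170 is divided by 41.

1

170 in binary is 10101010, i.e. 170 = 128 + 32 + 8 + 2.
23^1 ≡ 23 (mod 41)
23^2 ≡ 23^2 = 529 ≡ 37 (mod 41)
23^4 ≡ 37^2 = 1369 ≡ 16 (mod 41)
23^8 ≡ 16^2 = 256 ≡ 10 (mod 41)
23^16 ≡ 10^2 = 100 ≡ 18 (mod 41)
23^32 ≡ 18^2 = 324 ≡ 37 (mod 41)
23^64 ≡ 37^2 = 1369 ≡ 16 (mod 41)
23^128 ≡ 16^2 = 256 ≡ 10 (mod 41)
23^170 = 23^128 · 23^32 · 23^8 · 23^2 ≡ 10 · 37 · 10 · 37 (mod 41).
Accumulate the product:
10 · 37 = 370 ≡ 1
1 · 10 = 10
10 · 37 = 370 ≡ 1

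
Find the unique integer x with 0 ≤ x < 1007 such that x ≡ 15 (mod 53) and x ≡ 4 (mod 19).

53⁻¹ mod 19: 53*14 ≡ 1 (mod 19), so 53⁻¹ ≡ 14.
x = 15 + 53*((4 − 15)*14 mod 19) = 15 + 53*17 = 916.

916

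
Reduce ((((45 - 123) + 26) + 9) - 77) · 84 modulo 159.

45 - 123 = -78 ≡ 81 (mod 159)
81 + 26 = 107
107 + 9 = 116
116 - 77 = 39
39 · 84 = 3276 ≡ 96 (mod 159)

96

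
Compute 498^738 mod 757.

Using repeated squaring:
738 in binary is 1011100010, i.e. 738 = 512 + 128 + 64 + 32 + 2.
498^1 ≡ 498 (mod 757)
498^2 ≡ 498^2 = 248004 ≡ 465 (mod 757)
498^4 ≡ 465^2 = 216225 ≡ 480 (mod 757)
498^8 ≡ 480^2 = 230400 ≡ 272 (mod 757)
498^16 ≡ 272^2 = 73984 ≡ 555 (mod 757)
498^32 ≡ 555^2 = 308025 ≡ 683 (mod 757)
498^64 ≡ 683^2 = 466489 ≡ 177 (mod 757)
498^128 ≡ 177^2 = 31329 ≡ 292 (mod 757)
498^256 ≡ 292^2 = 85264 ≡ 480 (mod 757)
498^512 ≡ 480^2 = 230400 ≡ 272 (mod 757)
498^738 = 498^512 · 498^128 · 498^64 · 498^32 · 498^2 ≡ 272 · 292 · 177 · 683 · 465 (mod 757).
Accumulate the product:
272 · 292 = 79424 ≡ 696
696 · 177 = 123192 ≡ 558
558 · 683 = 381114 ≡ 343
343 · 465 = 159495 ≡ 525

525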